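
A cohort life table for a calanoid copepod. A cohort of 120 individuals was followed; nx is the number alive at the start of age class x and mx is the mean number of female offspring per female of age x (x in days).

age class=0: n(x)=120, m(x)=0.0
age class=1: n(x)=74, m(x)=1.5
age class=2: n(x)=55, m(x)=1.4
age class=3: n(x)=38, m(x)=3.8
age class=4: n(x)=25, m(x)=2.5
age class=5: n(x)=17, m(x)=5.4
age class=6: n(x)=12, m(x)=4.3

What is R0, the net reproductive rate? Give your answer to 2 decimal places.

lx = nx/n0 = nx/120: 1, 0.61667…, 0.45833…, 0.31667…, 0.20833…, 0.14167…, 0.1
lx·mx by age: 0, 0.925…, 0.641667…, 1.203333…, 0.520833…, 0.765…, 0.43
R0 = Σ lx·mx = 4.485833… → 4.49

4.49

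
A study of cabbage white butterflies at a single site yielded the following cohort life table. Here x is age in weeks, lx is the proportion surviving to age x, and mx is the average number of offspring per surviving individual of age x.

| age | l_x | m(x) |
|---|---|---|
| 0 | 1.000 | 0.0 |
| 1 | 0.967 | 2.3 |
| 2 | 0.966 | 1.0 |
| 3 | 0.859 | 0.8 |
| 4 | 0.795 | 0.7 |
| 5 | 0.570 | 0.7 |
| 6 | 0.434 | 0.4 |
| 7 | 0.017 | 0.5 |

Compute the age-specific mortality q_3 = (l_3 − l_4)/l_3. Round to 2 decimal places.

0.07

q_3 = (l_3 − l_4) / l_3 = (0.859 − 0.795) / 0.859
     = 0.064 / 0.859 = 0.074505… → 0.07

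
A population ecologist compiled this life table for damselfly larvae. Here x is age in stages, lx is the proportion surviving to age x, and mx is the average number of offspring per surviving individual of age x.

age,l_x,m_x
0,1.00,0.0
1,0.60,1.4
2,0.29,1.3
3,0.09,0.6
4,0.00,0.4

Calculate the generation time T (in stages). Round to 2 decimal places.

1.38

lx·mx: 0, 0.84, 0.377, 0.054, 0 → R0 = 1.271
x·lx·mx: 0, 0.84, 0.754, 0.162, 0 → Σ = 1.756
T = 1.756 / 1.271 = 1.381589… → 1.38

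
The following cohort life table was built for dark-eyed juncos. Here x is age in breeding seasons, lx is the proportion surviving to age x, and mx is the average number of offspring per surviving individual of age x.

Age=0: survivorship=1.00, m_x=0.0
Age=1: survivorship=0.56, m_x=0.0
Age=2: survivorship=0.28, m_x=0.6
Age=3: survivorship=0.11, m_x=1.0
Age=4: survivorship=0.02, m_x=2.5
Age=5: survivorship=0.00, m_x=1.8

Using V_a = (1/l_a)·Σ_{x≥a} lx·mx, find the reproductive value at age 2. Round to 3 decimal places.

1.171

lx·mx for x ≥ 2: 0.168, 0.11, 0.05, 0 → sum = 0.328
V_2 = 0.328 / l_2 = 0.328 / 0.28 = 1.171429… → 1.171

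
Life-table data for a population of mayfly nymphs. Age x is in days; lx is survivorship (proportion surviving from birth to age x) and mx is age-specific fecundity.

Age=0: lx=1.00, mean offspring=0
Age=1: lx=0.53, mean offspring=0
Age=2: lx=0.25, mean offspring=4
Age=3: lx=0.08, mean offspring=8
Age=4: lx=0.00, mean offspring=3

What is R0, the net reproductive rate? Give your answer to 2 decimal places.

lx·mx by age: 0, 0, 1, 0.64, 0
R0 = Σ lx·mx = 1.64 → 1.64

1.64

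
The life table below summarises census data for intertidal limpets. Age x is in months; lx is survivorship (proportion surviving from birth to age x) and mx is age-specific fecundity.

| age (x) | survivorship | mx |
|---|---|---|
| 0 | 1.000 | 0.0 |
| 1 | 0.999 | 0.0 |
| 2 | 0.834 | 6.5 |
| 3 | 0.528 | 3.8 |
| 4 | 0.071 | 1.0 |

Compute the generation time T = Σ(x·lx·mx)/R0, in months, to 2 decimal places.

2.29

lx·mx: 0, 0, 5.421, 2.0064, 0.071 → R0 = 7.4984
x·lx·mx: 0, 0, 10.842, 6.0192, 0.284 → Σ = 17.1452
T = 17.1452 / 7.4984 = 2.286514… → 2.29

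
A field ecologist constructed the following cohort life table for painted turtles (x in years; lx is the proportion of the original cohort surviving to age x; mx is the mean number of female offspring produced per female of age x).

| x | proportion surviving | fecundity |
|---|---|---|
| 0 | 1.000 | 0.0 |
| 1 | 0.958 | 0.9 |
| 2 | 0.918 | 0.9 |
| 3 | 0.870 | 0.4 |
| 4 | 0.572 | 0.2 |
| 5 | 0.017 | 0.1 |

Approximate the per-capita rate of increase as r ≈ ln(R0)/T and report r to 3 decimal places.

0.410

R0 = Σ lx·mx = 0 + 0.8622 + 0.8262 + 0.348 + 0.1144 + 0.0017 = 2.1525
Σ x·lx·mx = 4.0247; T = 4.0247/2.1525 = 1.86978…
r ≈ ln(R0)/T = ln(2.1525)/1.86978… = 0.41001… → 0.410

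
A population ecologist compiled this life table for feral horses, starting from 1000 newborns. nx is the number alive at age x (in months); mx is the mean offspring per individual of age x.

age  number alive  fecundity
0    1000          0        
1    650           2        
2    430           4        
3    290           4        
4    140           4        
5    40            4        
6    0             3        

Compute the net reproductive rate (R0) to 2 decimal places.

lx = nx/n0 = nx/1000: 1, 0.65, 0.43, 0.29, 0.14, 0.04, 0
lx·mx by age: 0, 1.3, 1.72, 1.16, 0.56, 0.16, 0
R0 = Σ lx·mx = 4.9 → 4.90

4.90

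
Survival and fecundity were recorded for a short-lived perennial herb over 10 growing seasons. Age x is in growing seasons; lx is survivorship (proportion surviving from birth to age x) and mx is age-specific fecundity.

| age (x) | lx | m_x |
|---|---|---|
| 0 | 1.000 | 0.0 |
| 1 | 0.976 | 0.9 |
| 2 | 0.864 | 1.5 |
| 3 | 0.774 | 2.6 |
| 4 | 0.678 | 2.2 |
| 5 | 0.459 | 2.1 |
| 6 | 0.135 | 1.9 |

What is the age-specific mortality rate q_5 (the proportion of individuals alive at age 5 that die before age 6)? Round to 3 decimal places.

0.706

q_5 = (l_5 − l_6) / l_5 = (0.459 − 0.135) / 0.459
     = 0.324 / 0.459 = 0.705882… → 0.706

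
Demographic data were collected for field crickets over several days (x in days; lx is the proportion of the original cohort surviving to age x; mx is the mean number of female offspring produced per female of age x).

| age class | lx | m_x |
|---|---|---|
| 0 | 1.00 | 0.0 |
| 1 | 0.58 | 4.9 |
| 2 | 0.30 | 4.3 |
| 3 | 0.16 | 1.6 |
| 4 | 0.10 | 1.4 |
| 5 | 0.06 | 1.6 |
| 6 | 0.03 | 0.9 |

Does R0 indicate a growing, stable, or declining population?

R0 = Σ lx·mx = 0 + 2.842 + 1.29 + 0.256 + 0.14 + 0.096 + 0.027 = 4.651
R0 > 1, so the population is growing.

growing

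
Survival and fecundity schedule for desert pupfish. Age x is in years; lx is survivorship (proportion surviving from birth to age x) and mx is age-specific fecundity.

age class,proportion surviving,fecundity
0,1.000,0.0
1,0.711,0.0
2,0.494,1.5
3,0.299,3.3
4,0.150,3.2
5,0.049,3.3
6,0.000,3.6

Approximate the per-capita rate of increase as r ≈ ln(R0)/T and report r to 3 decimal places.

0.285

R0 = Σ lx·mx = 0 + 0 + 0.741 + 0.9867 + 0.48 + 0.1617 + 0 = 2.3694
Σ x·lx·mx = 7.1706; T = 7.1706/2.3694 = 3.02634…
r ≈ ln(R0)/T = ln(2.3694)/3.02634… = 0.28504… → 0.285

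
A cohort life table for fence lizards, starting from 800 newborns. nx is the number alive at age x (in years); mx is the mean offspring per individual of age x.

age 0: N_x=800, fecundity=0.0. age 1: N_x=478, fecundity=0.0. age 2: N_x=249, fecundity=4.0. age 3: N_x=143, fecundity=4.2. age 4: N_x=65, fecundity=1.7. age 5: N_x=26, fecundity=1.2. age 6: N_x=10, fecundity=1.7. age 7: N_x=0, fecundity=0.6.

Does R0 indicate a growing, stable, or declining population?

growing

lx = nx/n0 = nx/800: 1, 0.5975, 0.31125, 0.17875, 0.08125, 0.0325, 0.0125, 0
R0 = Σ lx·mx = 0 + 0 + 1.245 + 0.75075 + 0.138125 + 0.039 + 0.02125 + 0 = 2.194125
R0 > 1, so the population is growing.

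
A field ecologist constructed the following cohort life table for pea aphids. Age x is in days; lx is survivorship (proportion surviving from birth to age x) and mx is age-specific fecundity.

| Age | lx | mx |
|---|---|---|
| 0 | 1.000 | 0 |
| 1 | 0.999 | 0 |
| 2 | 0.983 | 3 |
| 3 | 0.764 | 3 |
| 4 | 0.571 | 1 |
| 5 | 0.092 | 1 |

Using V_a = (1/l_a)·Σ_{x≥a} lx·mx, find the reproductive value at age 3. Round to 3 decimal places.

lx·mx for x ≥ 3: 2.292, 0.571, 0.092 → sum = 2.955
V_3 = 2.955 / l_3 = 2.955 / 0.764 = 3.867801… → 3.868

3.868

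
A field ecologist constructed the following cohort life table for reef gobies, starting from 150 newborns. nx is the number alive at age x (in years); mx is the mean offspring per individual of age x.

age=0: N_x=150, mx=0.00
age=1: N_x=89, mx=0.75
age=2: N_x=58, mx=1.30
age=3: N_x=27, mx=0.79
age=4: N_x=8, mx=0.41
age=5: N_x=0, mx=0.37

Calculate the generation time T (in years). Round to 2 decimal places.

1.77

lx = nx/n0 = nx/150: 1, 0.59333…, 0.38667…, 0.18, 0.05333…, 0
lx·mx: 0, 0.445…, 0.502667…, 0.1422, 0.021867…, 0 → R0 = 1.111733…
x·lx·mx: 0, 0.445…, 1.005333…, 0.4266, 0.087467…, 0 → Σ = 1.9644…
T = 1.9644… / 1.111733… = 1.76697… → 1.77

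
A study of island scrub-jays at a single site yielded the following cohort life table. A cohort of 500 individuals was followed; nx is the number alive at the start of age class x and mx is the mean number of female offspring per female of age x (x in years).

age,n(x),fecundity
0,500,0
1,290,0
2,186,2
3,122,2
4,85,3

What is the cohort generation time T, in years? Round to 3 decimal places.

2.866

lx = nx/n0 = nx/500: 1, 0.58, 0.372, 0.244, 0.17
lx·mx: 0, 0, 0.744, 0.488, 0.51 → R0 = 1.742
x·lx·mx: 0, 0, 1.488, 1.464, 2.04 → Σ = 4.992
T = 4.992 / 1.742 = 2.865672… → 2.866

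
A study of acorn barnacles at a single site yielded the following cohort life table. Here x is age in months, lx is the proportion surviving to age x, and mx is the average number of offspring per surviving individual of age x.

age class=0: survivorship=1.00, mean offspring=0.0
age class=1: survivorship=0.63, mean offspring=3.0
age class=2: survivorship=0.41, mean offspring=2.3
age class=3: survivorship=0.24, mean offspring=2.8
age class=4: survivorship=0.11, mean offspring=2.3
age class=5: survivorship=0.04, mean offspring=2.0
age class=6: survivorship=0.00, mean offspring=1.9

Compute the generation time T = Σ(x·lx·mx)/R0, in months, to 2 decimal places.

lx·mx: 0, 1.89, 0.943, 0.672, 0.253, 0.08, 0 → R0 = 3.838
x·lx·mx: 0, 1.89, 1.886, 2.016, 1.012, 0.4, 0 → Σ = 7.204
T = 7.204 / 3.838 = 1.877019… → 1.88

1.88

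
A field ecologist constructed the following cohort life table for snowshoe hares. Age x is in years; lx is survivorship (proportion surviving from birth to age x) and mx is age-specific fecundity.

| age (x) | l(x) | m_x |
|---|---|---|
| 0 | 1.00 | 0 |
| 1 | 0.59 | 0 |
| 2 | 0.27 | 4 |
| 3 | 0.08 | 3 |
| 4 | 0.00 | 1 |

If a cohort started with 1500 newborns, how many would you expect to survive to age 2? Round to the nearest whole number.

405

Expected survivors = N0 · l_2 = 1500 × 0.27 = 405 → 405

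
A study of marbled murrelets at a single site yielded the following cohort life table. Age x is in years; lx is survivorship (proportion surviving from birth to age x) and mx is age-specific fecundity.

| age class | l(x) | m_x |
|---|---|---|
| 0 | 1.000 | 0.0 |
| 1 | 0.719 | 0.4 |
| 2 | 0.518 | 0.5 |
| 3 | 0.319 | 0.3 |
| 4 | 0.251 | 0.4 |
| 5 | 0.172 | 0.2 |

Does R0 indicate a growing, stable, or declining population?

declining

R0 = Σ lx·mx = 0 + 0.2876 + 0.259 + 0.0957 + 0.1004 + 0.0344 = 0.7771
R0 < 1, so the population is declining.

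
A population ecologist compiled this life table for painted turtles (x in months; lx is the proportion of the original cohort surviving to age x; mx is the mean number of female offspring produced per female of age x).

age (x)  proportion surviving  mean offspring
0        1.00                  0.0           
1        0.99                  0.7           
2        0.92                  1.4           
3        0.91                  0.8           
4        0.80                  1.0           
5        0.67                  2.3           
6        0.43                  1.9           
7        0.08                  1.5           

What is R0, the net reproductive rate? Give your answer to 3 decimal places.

5.987

lx·mx by age: 0, 0.693, 1.288, 0.728, 0.8, 1.541, 0.817, 0.12
R0 = Σ lx·mx = 5.987 → 5.987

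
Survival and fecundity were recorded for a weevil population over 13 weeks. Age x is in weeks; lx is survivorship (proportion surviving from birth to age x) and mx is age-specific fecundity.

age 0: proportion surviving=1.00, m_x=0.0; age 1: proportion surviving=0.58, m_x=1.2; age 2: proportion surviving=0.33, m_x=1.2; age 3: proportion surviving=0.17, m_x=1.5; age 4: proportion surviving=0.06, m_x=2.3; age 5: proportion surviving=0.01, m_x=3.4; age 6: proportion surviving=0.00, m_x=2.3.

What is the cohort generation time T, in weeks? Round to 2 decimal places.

lx·mx: 0, 0.696, 0.396, 0.255, 0.138, 0.034, 0 → R0 = 1.519
x·lx·mx: 0, 0.696, 0.792, 0.765, 0.552, 0.17, 0 → Σ = 2.975
T = 2.975 / 1.519 = 1.958525… → 1.96

1.96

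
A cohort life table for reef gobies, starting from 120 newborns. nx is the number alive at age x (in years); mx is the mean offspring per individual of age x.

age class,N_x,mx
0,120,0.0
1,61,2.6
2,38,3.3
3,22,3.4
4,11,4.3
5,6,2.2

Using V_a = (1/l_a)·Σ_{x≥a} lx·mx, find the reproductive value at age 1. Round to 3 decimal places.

lx = nx/n0 = nx/120: 1, 0.50833…, 0.31667…, 0.18333…, 0.09167…, 0.05
lx·mx for x ≥ 1: 1.321667…, 1.045…, 0.623333…, 0.394167…, 0.11 → sum = 3.494167…
V_1 = 3.494167… / l_1 = 3.494167… / 0.508333… = 6.87377… → 6.874

6.874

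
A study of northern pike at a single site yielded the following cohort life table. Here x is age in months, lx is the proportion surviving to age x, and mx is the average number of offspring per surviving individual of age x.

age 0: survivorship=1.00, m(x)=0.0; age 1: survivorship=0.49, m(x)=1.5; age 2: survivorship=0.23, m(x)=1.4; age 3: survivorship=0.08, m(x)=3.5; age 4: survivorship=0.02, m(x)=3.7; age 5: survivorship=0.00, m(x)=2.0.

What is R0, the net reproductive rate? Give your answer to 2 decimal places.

1.41

lx·mx by age: 0, 0.735, 0.322, 0.28, 0.074, 0
R0 = Σ lx·mx = 1.411 → 1.41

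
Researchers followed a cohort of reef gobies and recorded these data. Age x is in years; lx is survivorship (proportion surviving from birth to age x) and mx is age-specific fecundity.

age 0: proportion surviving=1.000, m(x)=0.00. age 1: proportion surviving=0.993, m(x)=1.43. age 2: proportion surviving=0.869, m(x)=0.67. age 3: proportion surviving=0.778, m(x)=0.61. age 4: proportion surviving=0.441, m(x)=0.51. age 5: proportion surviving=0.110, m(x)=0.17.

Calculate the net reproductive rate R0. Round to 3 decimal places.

lx·mx by age: 0, 1.41999, 0.58223, 0.47458, 0.22491, 0.0187
R0 = Σ lx·mx = 2.72041 → 2.720

2.720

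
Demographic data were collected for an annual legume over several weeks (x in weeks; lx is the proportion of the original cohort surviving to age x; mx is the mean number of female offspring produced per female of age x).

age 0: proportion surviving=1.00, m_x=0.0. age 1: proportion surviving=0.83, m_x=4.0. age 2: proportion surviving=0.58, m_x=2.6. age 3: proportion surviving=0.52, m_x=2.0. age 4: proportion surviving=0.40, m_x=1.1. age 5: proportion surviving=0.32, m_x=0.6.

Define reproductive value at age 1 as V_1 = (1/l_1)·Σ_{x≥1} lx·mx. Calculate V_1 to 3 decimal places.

lx·mx for x ≥ 1: 3.32, 1.508, 1.04, 0.44, 0.192 → sum = 6.5
V_1 = 6.5 / l_1 = 6.5 / 0.83 = 7.831325… → 7.831

7.831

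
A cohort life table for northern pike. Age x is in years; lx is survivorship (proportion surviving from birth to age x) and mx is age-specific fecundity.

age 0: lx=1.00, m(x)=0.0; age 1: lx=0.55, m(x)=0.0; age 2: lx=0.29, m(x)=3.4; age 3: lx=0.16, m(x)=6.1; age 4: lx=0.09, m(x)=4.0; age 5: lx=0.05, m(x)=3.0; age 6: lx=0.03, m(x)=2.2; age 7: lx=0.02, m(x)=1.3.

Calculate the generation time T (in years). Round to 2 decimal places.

lx·mx: 0, 0, 0.986, 0.976, 0.36, 0.15, 0.066, 0.026 → R0 = 2.564
x·lx·mx: 0, 0, 1.972, 2.928, 1.44, 0.75, 0.396, 0.182 → Σ = 7.668
T = 7.668 / 2.564 = 2.99064… → 2.99

2.99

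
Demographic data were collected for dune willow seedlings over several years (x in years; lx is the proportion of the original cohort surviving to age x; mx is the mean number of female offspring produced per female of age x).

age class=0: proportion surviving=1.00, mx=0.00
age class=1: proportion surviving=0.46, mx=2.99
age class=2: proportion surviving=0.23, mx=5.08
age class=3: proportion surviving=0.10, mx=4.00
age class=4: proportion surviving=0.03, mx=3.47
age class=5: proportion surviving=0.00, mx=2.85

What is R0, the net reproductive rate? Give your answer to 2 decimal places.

3.05

lx·mx by age: 0, 1.3754, 1.1684, 0.4, 0.1041, 0
R0 = Σ lx·mx = 3.0479 → 3.05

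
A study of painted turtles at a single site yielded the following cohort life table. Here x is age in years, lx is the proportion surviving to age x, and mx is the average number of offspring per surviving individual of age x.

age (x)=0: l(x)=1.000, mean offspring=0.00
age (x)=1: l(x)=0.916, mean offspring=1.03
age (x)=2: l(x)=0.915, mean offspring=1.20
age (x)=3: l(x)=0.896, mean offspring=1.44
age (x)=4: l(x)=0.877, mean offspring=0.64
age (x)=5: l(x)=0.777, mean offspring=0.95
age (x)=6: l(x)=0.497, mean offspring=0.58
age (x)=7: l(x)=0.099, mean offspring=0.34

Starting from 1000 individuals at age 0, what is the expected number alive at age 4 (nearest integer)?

877

Expected survivors = N0 · l_4 = 1000 × 0.877 = 877 → 877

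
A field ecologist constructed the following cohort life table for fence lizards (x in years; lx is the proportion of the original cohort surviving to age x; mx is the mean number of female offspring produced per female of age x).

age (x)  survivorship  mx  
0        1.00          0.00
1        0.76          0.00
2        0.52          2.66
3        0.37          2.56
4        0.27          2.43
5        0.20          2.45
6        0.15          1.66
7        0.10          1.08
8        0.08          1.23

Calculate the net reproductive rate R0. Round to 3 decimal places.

3.932

lx·mx by age: 0, 0, 1.3832, 0.9472, 0.6561, 0.49, 0.249, 0.108, 0.0984
R0 = Σ lx·mx = 3.9319 → 3.932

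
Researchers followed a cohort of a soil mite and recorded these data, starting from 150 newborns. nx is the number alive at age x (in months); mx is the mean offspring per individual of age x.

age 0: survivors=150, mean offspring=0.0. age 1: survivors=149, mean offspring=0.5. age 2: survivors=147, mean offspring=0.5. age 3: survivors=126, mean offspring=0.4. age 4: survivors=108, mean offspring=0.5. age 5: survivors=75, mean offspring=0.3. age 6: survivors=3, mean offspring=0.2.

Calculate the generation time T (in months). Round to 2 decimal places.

2.56

lx = nx/n0 = nx/150: 1, 0.99333…, 0.98, 0.84, 0.72, 0.5, 0.02
lx·mx: 0, 0.496667…, 0.49, 0.336, 0.36, 0.15, 0.004 → R0 = 1.836667…
x·lx·mx: 0, 0.496667…, 0.98, 1.008, 1.44, 0.75, 0.024 → Σ = 4.698667…
T = 4.698667… / 1.836667… = 2.558258… → 2.56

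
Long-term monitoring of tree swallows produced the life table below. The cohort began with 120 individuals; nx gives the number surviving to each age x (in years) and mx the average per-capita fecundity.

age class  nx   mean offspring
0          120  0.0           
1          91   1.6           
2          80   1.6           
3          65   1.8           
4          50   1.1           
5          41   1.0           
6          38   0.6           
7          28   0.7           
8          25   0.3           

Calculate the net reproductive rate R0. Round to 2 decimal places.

lx = nx/n0 = nx/120: 1, 0.75833…, 0.66667…, 0.54167…, 0.41667…, 0.34167…, 0.31667…, 0.23333…, 0.20833…
lx·mx by age: 0, 1.213333…, 1.066667…, 0.975…, 0.458333…, 0.341667…, 0.19…, 0.163333…, 0.0625…
R0 = Σ lx·mx = 4.470833… → 4.47

4.47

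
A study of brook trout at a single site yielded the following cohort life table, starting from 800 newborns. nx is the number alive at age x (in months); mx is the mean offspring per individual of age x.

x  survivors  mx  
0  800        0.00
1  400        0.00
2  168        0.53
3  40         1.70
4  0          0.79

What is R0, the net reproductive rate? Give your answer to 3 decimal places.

lx = nx/n0 = nx/800: 1, 0.5, 0.21, 0.05, 0
lx·mx by age: 0, 0, 0.1113, 0.085, 0
R0 = Σ lx·mx = 0.1963 → 0.196

0.196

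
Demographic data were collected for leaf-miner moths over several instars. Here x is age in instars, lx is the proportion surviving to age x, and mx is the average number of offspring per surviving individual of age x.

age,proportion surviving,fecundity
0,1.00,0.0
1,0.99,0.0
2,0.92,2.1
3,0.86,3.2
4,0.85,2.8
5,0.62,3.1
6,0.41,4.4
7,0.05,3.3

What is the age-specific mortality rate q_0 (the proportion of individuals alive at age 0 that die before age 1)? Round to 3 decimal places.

q_0 = (l_0 − l_1) / l_0 = (1 − 0.99) / 1
     = 0.01 / 1 = 0.01 → 0.010

0.010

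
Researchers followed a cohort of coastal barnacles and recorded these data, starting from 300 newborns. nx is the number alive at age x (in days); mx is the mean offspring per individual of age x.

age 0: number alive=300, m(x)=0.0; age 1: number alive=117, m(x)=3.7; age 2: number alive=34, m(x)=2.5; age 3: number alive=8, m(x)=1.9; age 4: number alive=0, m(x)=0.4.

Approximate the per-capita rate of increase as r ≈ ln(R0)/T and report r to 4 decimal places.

lx = nx/n0 = nx/300: 1, 0.39, 0.11333…, 0.02667…, 0
R0 = Σ lx·mx = 0 + 1.443 + 0.28333… + 0.05067… + 0 = 1.777…
Σ x·lx·mx = 2.161667…; T = 2.161667…/1.777… = 1.21647…
r ≈ ln(R0)/T = ln(1.777…)/1.21647… = 0.472619… → 0.4726

0.4726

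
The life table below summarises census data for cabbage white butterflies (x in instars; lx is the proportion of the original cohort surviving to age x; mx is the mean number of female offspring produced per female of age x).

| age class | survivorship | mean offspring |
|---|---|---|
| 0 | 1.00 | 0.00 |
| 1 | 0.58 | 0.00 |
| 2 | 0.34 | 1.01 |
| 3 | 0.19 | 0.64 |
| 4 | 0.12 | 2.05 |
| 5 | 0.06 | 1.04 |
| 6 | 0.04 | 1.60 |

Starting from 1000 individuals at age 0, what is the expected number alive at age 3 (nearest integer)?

190

Expected survivors = N0 · l_3 = 1000 × 0.19 = 190 → 190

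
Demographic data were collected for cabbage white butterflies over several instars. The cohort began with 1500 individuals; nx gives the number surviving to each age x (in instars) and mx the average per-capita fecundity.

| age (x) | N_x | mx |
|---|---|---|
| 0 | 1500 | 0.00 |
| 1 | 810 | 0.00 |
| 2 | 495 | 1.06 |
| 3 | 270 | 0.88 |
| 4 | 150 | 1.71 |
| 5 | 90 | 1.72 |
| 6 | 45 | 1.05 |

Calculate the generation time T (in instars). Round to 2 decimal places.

3.15

lx = nx/n0 = nx/1500: 1, 0.54, 0.33, 0.18, 0.1, 0.06, 0.03
lx·mx: 0, 0, 0.3498, 0.1584, 0.171, 0.1032, 0.0315 → R0 = 0.8139
x·lx·mx: 0, 0, 0.6996, 0.4752, 0.684, 0.516, 0.189 → Σ = 2.5638
T = 2.5638 / 0.8139 = 3.150018… → 3.15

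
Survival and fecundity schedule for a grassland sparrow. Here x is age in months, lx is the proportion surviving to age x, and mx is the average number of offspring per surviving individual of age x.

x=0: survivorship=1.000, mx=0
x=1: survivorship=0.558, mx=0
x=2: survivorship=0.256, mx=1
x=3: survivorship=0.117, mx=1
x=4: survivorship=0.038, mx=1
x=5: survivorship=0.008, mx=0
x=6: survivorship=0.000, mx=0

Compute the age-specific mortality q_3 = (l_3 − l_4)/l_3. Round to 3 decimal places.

q_3 = (l_3 − l_4) / l_3 = (0.117 − 0.038) / 0.117
     = 0.079 / 0.117 = 0.675214… → 0.675

0.675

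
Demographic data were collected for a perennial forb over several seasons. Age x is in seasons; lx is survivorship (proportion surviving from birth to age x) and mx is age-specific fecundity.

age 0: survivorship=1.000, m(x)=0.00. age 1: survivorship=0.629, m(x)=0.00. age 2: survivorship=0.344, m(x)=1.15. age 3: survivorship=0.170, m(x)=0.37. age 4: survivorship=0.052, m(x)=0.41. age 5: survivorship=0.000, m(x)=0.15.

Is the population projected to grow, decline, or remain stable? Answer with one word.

R0 = Σ lx·mx = 0 + 0 + 0.3956 + 0.0629 + 0.02132 + 0 = 0.47982
R0 < 1, so the population is declining.

declining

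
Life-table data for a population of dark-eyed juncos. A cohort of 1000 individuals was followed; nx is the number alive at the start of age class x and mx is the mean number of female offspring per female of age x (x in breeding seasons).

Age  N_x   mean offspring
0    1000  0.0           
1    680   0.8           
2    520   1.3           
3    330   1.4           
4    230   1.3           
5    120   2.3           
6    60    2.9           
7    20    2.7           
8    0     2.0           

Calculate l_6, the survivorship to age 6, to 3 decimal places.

0.060

l_6 = n_6/n_0 = 60/1000 = 0.06 → 0.060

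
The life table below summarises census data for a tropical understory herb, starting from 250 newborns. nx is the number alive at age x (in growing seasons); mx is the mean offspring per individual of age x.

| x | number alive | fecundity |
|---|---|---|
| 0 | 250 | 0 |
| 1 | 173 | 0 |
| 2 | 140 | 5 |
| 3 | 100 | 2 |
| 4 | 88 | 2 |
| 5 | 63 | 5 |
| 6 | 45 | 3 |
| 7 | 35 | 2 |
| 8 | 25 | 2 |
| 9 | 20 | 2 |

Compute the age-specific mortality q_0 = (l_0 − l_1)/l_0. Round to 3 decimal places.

lx = nx/n0 = nx/250: 1, 0.692, 0.56, 0.4, 0.352, 0.252, 0.18, 0.14, 0.1, 0.08
q_0 = (l_0 − l_1) / l_0 = (1 − 0.692) / 1
     = 0.308 / 1 = 0.308 → 0.308

0.308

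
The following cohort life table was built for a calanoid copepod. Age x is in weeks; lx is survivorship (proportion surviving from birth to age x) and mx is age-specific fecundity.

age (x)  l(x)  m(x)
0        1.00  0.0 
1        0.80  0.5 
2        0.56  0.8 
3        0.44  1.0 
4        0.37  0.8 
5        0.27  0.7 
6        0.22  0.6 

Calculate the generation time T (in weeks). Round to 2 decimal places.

2.91

lx·mx: 0, 0.4, 0.448, 0.44, 0.296, 0.189, 0.132 → R0 = 1.905
x·lx·mx: 0, 0.4, 0.896, 1.32, 1.184, 0.945, 0.792 → Σ = 5.537
T = 5.537 / 1.905 = 2.906562… → 2.91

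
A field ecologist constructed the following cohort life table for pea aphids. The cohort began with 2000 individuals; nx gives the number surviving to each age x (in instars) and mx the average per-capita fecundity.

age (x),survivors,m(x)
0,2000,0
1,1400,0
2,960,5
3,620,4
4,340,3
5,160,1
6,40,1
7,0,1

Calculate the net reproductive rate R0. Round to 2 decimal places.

4.25

lx = nx/n0 = nx/2000: 1, 0.7, 0.48, 0.31, 0.17, 0.08, 0.02, 0
lx·mx by age: 0, 0, 2.4, 1.24, 0.51, 0.08, 0.02, 0
R0 = Σ lx·mx = 4.25 → 4.25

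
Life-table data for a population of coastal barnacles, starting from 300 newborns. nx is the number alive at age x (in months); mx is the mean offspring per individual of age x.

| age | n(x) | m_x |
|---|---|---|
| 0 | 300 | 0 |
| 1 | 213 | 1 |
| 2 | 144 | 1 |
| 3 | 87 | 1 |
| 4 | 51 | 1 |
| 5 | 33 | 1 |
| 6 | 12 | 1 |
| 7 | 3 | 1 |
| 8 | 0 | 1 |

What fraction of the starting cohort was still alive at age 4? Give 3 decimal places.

0.170

l_4 = n_4/n_0 = 51/300 = 0.17 → 0.170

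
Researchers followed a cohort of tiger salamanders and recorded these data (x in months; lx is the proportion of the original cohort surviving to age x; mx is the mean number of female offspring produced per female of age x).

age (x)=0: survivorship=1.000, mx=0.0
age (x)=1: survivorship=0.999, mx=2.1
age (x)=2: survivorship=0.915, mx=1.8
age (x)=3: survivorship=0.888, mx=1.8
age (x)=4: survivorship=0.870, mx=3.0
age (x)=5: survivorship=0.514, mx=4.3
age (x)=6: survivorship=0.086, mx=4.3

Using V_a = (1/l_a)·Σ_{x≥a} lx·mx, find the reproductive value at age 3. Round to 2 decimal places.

7.64

lx·mx for x ≥ 3: 1.5984, 2.61, 2.2102, 0.3698 → sum = 6.7884
V_3 = 6.7884 / l_3 = 6.7884 / 0.888 = 7.644595… → 7.64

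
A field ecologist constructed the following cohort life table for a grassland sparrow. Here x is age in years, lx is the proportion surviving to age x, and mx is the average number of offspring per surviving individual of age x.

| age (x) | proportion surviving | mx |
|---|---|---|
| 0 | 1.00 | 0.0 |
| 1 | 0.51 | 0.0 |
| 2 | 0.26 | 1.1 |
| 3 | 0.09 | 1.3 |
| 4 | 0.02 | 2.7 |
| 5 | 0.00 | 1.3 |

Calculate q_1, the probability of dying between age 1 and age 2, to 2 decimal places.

0.49

q_1 = (l_1 − l_2) / l_1 = (0.51 − 0.26) / 0.51
     = 0.25 / 0.51 = 0.490196… → 0.49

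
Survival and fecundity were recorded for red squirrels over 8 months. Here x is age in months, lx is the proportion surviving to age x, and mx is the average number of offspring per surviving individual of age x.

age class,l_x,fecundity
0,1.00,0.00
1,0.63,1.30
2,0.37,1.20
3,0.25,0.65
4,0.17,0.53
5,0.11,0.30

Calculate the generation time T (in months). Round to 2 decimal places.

1.76

lx·mx: 0, 0.819, 0.444, 0.1625, 0.0901, 0.033 → R0 = 1.5486
x·lx·mx: 0, 0.819, 0.888, 0.4875, 0.3604, 0.165 → Σ = 2.7199
T = 2.7199 / 1.5486 = 1.756361… → 1.76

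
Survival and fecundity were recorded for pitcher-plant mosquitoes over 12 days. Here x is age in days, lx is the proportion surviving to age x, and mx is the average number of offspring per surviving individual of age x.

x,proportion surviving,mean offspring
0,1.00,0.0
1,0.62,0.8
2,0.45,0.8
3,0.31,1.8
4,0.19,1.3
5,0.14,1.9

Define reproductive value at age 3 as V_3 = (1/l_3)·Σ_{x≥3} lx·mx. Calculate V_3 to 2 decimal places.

3.45

lx·mx for x ≥ 3: 0.558, 0.247, 0.266 → sum = 1.071
V_3 = 1.071 / l_3 = 1.071 / 0.31 = 3.454839… → 3.45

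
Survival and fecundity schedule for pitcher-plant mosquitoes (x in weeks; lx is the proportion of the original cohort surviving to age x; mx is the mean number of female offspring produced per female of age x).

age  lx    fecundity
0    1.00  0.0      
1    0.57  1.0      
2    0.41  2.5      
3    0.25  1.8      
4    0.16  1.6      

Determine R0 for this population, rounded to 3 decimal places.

2.301

lx·mx by age: 0, 0.57, 1.025, 0.45, 0.256
R0 = Σ lx·mx = 2.301 → 2.301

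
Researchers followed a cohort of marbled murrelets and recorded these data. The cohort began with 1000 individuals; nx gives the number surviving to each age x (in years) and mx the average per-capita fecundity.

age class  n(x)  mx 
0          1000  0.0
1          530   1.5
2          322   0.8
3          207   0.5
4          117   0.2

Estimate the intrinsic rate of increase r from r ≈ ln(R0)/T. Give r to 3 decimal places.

lx = nx/n0 = nx/1000: 1, 0.53, 0.322, 0.207, 0.117
R0 = Σ lx·mx = 0 + 0.795 + 0.2576 + 0.1035 + 0.0234 = 1.1795
Σ x·lx·mx = 1.7143; T = 1.7143/1.1795 = 1.45341…
r ≈ ln(R0)/T = ln(1.1795)/1.45341… = 0.11359… → 0.114

0.114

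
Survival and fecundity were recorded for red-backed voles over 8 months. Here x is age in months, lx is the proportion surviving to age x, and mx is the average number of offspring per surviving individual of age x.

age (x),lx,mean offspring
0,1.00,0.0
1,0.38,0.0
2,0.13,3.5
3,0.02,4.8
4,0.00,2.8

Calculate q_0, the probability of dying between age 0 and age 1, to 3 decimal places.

q_0 = (l_0 − l_1) / l_0 = (1 − 0.38) / 1
     = 0.62 / 1 = 0.62 → 0.620

0.620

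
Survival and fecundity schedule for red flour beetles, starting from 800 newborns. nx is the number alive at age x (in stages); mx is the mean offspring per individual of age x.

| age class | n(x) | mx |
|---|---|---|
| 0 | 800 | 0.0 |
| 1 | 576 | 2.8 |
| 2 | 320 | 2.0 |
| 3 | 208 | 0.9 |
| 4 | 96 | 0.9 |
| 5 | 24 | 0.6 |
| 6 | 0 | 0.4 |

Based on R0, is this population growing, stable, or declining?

lx = nx/n0 = nx/800: 1, 0.72, 0.4, 0.26, 0.12, 0.03, 0
R0 = Σ lx·mx = 0 + 2.016 + 0.8 + 0.234 + 0.108 + 0.018 + 0 = 3.176
R0 > 1, so the population is growing.

growing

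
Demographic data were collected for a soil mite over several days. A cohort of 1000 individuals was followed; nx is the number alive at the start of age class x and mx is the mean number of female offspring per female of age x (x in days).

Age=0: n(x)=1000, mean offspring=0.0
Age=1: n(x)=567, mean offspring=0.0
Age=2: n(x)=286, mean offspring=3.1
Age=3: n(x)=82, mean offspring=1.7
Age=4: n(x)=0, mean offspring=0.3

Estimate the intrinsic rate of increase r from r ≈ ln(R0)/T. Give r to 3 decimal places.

lx = nx/n0 = nx/1000: 1, 0.567, 0.286, 0.082, 0
R0 = Σ lx·mx = 0 + 0 + 0.8866 + 0.1394 + 0 = 1.026
Σ x·lx·mx = 2.1914; T = 2.1914/1.026 = 2.13587…
r ≈ ln(R0)/T = ln(1.026)/2.13587… = 0.01202… → 0.012

0.012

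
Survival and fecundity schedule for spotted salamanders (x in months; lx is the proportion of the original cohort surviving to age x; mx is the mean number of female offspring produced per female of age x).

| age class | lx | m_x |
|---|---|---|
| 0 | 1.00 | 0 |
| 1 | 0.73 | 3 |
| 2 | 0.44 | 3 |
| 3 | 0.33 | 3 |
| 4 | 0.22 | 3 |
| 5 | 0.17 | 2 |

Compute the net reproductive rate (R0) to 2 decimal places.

5.50

lx·mx by age: 0, 2.19, 1.32, 0.99, 0.66, 0.34
R0 = Σ lx·mx = 5.5 → 5.50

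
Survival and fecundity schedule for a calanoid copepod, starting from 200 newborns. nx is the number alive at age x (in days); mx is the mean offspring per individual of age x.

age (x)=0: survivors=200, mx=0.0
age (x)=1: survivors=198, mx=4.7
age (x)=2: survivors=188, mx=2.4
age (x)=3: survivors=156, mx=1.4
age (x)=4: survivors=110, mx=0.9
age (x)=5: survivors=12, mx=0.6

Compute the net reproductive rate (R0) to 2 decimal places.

lx = nx/n0 = nx/200: 1, 0.99, 0.94, 0.78, 0.55, 0.06
lx·mx by age: 0, 4.653, 2.256, 1.092, 0.495, 0.036
R0 = Σ lx·mx = 8.532 → 8.53

8.53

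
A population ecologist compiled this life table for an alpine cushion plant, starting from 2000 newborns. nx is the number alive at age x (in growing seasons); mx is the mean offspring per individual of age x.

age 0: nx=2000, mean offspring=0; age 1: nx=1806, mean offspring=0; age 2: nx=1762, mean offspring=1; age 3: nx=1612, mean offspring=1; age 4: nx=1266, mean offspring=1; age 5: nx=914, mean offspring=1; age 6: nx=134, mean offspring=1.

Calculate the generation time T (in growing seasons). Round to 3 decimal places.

3.305

lx = nx/n0 = nx/2000: 1, 0.903, 0.881, 0.806, 0.633, 0.457, 0.067
lx·mx: 0, 0, 0.881, 0.806, 0.633, 0.457, 0.067 → R0 = 2.844
x·lx·mx: 0, 0, 1.762, 2.418, 2.532, 2.285, 0.402 → Σ = 9.399
T = 9.399 / 2.844 = 3.304852… → 3.305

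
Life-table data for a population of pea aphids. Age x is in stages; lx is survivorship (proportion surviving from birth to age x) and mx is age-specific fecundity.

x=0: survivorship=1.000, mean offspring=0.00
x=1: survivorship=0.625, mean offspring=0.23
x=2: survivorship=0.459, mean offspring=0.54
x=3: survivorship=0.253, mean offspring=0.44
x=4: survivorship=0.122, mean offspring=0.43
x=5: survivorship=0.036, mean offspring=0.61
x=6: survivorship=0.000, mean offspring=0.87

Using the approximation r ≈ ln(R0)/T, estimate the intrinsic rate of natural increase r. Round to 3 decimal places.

R0 = Σ lx·mx = 0 + 0.14375 + 0.24786 + 0.11132 + 0.05246 + 0.02196 + 0 = 0.57735
Σ x·lx·mx = 1.29307; T = 1.29307/0.57735 = 2.23966…
r ≈ ln(R0)/T = ln(0.57735)/2.23966… = -0.24526… → -0.245

-0.245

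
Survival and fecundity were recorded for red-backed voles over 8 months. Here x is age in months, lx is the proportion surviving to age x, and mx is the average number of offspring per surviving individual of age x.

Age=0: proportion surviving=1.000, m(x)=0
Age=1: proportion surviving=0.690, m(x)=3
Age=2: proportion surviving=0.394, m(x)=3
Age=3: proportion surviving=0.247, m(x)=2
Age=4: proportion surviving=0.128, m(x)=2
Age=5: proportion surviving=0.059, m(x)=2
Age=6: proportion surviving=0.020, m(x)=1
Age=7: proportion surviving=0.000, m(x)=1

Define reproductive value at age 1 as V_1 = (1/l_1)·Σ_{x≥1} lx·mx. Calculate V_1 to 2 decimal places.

6.00

lx·mx for x ≥ 1: 2.07, 1.182, 0.494, 0.256, 0.118, 0.02, 0 → sum = 4.14
V_1 = 4.14 / l_1 = 4.14 / 0.69 = 6 → 6.00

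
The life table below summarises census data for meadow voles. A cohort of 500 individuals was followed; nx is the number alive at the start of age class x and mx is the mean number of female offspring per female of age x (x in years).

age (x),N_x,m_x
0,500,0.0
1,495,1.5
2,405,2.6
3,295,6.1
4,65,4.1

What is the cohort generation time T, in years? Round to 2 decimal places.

lx = nx/n0 = nx/500: 1, 0.99, 0.81, 0.59, 0.13
lx·mx: 0, 1.485, 2.106, 3.599, 0.533 → R0 = 7.723
x·lx·mx: 0, 1.485, 4.212, 10.797, 2.132 → Σ = 18.626
T = 18.626 / 7.723 = 2.411757… → 2.41

2.41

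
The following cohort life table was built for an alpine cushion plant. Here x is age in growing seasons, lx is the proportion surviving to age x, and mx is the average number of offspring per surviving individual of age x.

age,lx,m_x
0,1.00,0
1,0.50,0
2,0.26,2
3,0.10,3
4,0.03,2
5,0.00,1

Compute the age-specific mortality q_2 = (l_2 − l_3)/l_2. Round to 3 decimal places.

0.615

q_2 = (l_2 − l_3) / l_2 = (0.26 − 0.1) / 0.26
     = 0.16 / 0.26 = 0.615385… → 0.615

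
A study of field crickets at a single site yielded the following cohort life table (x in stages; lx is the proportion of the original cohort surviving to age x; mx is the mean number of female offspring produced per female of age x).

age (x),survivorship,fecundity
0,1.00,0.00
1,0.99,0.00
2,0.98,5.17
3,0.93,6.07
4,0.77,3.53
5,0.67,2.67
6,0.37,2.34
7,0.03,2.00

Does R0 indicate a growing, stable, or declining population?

R0 = Σ lx·mx = 0 + 0 + 5.0666 + 5.6451 + 2.7181 + 1.7889 + 0.8658 + 0.06 = 16.1445
R0 > 1, so the population is growing.

growing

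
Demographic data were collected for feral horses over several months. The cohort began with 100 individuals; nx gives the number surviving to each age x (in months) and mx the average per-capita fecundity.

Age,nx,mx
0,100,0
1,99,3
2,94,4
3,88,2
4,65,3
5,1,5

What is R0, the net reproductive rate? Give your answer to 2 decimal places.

10.49

lx = nx/n0 = nx/100: 1, 0.99, 0.94, 0.88, 0.65, 0.01
lx·mx by age: 0, 2.97, 3.76, 1.76, 1.95, 0.05
R0 = Σ lx·mx = 10.49 → 10.49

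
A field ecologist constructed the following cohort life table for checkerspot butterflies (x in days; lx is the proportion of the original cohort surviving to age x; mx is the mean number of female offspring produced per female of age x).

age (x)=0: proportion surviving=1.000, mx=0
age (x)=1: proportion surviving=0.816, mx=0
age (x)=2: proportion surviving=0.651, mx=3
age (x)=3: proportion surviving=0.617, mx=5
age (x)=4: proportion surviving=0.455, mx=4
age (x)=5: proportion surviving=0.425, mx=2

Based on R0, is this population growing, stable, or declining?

R0 = Σ lx·mx = 0 + 0 + 1.953 + 3.085 + 1.82 + 0.85 = 7.708
R0 > 1, so the population is growing.

growing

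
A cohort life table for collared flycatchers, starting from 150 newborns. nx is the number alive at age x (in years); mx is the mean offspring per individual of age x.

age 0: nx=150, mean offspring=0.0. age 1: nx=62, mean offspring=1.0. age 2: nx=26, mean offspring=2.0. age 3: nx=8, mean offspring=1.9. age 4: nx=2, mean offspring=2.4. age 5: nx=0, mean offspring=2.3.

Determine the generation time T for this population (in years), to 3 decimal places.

1.722

lx = nx/n0 = nx/150: 1, 0.41333…, 0.17333…, 0.05333…, 0.01333…, 0
lx·mx: 0, 0.413333…, 0.346667…, 0.101333…, 0.032…, 0 → R0 = 0.893333…
x·lx·mx: 0, 0.413333…, 0.693333…, 0.304…, 0.128…, 0 → Σ = 1.538667…
T = 1.538667… / 0.893333… = 1.722388… → 1.722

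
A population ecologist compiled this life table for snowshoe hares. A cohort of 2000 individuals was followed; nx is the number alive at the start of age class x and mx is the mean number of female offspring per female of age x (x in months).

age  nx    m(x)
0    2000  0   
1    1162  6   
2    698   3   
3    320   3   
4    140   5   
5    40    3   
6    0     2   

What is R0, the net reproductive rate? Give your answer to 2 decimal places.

lx = nx/n0 = nx/2000: 1, 0.581, 0.349, 0.16, 0.07, 0.02, 0
lx·mx by age: 0, 3.486, 1.047, 0.48, 0.35, 0.06, 0
R0 = Σ lx·mx = 5.423 → 5.42

5.42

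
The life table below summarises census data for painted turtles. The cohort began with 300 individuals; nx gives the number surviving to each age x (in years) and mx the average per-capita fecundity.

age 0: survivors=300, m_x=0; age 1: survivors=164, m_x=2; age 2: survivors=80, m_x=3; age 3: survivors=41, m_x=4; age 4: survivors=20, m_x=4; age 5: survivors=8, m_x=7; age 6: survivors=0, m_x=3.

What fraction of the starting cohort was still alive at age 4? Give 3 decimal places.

0.067

l_4 = n_4/n_0 = 20/300 = 0.066667… → 0.067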